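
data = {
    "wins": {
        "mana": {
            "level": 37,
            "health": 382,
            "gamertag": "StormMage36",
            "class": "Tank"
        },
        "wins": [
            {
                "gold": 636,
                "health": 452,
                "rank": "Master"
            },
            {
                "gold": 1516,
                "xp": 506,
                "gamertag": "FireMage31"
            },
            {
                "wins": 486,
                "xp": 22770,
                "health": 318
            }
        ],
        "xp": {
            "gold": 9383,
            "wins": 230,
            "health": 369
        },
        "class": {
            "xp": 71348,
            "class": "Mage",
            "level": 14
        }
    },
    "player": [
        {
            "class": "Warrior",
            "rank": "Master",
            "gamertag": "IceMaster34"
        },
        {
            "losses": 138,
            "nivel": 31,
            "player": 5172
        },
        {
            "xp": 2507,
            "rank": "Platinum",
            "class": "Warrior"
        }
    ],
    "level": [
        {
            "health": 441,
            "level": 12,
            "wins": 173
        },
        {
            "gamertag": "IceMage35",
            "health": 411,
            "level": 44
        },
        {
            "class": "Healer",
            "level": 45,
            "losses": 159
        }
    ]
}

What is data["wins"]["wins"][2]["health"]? 318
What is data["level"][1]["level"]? 44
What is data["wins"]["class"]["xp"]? 71348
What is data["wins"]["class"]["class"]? "Mage"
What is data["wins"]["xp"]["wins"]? 230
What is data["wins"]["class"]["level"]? 14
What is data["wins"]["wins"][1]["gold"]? 1516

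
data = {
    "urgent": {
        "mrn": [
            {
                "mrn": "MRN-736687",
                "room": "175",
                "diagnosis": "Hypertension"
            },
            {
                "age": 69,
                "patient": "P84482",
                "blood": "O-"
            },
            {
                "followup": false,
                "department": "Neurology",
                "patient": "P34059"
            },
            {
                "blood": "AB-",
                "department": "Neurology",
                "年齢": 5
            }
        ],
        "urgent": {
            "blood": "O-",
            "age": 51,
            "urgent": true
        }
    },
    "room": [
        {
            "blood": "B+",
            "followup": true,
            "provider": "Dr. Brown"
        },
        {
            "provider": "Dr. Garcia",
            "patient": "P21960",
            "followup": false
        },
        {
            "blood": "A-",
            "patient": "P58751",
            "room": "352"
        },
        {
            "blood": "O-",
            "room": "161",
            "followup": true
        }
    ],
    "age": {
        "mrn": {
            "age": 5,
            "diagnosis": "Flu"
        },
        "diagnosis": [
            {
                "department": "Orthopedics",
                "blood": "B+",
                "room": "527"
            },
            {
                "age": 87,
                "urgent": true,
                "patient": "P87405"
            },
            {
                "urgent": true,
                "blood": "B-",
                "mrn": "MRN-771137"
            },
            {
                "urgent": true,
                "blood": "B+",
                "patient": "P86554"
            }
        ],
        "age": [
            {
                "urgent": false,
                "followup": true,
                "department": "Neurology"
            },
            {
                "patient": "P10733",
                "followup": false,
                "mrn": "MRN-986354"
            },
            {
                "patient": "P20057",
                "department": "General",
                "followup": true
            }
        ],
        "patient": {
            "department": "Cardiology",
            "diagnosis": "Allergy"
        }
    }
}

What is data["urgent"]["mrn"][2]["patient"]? "P34059"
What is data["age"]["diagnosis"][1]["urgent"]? True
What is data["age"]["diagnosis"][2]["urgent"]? True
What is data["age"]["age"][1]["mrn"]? "MRN-986354"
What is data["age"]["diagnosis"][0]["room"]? "527"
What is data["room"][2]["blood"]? "A-"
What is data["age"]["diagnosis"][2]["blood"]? "B-"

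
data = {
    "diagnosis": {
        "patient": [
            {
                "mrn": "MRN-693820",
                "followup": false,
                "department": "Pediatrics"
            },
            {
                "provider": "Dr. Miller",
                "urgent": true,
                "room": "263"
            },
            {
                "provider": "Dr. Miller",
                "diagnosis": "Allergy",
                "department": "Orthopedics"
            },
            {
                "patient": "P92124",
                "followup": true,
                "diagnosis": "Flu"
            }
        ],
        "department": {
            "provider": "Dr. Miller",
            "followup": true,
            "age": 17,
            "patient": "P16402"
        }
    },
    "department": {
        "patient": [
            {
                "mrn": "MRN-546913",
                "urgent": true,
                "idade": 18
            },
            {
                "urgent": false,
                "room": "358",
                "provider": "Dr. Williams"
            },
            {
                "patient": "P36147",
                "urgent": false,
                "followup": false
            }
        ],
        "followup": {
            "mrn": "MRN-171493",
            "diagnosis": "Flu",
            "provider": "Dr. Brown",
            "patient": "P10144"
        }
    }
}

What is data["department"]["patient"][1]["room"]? "358"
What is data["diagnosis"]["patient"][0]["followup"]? False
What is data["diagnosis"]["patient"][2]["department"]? "Orthopedics"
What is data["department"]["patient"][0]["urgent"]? True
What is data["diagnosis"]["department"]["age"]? 17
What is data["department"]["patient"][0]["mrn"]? "MRN-546913"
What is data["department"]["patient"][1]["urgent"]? False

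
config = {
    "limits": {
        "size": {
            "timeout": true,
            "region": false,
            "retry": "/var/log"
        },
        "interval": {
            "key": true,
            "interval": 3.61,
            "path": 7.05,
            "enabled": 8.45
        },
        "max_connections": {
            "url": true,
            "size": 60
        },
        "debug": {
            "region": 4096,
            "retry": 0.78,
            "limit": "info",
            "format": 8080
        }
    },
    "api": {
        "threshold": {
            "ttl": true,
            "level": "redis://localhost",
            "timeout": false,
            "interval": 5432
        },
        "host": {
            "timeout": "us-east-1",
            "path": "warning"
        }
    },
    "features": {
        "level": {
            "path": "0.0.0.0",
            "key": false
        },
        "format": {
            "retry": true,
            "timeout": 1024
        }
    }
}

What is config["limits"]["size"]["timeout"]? True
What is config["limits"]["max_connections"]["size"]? 60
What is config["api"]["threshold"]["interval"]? 5432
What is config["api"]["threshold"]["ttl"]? True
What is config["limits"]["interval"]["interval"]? 3.61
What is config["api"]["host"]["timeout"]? "us-east-1"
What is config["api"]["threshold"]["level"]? "redis://localhost"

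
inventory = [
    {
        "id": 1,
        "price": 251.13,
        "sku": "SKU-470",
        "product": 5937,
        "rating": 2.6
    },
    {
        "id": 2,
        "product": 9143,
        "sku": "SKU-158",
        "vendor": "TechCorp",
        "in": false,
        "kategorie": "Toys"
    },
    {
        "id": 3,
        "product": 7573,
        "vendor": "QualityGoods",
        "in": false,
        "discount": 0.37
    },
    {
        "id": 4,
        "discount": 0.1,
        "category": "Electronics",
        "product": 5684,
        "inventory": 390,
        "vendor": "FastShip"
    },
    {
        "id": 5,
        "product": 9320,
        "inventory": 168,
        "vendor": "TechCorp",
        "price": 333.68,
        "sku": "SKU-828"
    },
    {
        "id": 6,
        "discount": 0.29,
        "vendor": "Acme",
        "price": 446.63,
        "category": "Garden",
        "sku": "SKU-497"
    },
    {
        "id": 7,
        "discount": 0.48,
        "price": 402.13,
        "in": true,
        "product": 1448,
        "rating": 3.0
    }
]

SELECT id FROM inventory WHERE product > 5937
[2, 3, 5]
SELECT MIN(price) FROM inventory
251.13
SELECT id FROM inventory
[1, 2, 3, 4, 5, 6, 7]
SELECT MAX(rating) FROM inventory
3.0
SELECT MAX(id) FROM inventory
7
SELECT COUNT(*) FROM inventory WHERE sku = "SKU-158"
1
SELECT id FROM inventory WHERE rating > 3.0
[]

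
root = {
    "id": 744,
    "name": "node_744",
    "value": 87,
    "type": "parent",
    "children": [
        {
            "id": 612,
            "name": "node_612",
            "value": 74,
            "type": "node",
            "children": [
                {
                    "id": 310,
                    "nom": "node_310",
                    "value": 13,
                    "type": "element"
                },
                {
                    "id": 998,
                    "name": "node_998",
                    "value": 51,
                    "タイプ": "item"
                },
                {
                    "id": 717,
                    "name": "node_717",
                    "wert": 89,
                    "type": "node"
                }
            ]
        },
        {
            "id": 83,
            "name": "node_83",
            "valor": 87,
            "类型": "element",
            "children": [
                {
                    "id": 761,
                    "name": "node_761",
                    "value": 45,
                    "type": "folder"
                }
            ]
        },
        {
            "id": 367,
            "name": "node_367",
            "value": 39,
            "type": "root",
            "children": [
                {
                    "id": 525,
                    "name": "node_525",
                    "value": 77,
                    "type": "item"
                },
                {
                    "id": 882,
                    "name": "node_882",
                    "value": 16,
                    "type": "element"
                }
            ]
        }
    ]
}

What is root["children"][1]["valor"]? 87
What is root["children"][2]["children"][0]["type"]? "item"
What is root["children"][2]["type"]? "root"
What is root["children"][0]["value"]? 74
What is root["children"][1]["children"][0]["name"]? "node_761"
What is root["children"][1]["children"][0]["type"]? "folder"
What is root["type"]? "parent"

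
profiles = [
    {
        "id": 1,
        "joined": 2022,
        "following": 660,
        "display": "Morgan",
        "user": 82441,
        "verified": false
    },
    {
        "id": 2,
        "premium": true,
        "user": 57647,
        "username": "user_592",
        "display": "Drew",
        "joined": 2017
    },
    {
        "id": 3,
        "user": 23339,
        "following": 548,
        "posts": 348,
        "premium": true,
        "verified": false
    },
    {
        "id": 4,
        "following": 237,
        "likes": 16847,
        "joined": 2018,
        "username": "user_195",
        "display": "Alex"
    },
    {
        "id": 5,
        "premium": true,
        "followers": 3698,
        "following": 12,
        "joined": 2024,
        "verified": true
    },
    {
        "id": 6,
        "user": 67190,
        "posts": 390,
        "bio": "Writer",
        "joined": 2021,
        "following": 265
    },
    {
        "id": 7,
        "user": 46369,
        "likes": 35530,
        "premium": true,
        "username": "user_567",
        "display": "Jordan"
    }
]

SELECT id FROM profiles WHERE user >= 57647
[1, 2, 6]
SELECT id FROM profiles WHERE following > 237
[1, 3, 6]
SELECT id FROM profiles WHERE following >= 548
[1, 3]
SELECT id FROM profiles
[1, 2, 3, 4, 5, 6, 7]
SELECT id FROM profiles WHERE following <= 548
[3, 4, 5, 6]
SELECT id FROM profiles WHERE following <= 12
[5]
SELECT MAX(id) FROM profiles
7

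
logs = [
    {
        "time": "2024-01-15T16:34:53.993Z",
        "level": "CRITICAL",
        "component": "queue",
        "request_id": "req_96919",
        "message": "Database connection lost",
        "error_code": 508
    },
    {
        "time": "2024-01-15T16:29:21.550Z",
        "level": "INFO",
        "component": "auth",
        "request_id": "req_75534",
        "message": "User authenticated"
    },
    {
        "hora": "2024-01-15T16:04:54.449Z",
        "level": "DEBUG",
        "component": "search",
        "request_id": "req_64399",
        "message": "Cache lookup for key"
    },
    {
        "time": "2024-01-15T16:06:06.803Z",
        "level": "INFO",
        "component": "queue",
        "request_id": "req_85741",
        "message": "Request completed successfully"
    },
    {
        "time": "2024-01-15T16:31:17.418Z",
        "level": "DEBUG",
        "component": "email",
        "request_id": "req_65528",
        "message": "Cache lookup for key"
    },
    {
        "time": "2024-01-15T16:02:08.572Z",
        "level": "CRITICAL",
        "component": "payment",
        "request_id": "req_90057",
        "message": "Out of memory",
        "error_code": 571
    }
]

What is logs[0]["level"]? "CRITICAL"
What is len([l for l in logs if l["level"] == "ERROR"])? 0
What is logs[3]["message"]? "Request completed successfully"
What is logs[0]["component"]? "queue"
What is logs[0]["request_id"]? "req_96919"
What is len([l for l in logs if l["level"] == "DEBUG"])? 2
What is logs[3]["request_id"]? "req_85741"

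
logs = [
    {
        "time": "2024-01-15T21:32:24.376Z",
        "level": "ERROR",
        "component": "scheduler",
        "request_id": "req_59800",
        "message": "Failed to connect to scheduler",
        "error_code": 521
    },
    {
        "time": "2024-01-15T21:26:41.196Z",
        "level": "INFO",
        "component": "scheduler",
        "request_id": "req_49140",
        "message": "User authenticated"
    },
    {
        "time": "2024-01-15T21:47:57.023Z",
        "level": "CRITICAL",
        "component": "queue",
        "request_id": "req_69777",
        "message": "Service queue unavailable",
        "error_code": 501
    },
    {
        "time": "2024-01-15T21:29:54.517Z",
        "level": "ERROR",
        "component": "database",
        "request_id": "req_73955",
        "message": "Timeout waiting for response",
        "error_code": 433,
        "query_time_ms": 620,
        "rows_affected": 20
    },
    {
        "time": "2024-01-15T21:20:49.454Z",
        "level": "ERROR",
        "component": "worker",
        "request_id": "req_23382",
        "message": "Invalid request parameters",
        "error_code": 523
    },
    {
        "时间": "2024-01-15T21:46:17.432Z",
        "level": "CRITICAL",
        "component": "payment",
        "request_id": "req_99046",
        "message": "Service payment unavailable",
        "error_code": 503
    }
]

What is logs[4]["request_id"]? "req_23382"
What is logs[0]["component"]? "scheduler"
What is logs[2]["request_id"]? "req_69777"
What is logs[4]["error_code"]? 523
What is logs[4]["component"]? "worker"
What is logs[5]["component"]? "payment"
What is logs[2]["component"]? "queue"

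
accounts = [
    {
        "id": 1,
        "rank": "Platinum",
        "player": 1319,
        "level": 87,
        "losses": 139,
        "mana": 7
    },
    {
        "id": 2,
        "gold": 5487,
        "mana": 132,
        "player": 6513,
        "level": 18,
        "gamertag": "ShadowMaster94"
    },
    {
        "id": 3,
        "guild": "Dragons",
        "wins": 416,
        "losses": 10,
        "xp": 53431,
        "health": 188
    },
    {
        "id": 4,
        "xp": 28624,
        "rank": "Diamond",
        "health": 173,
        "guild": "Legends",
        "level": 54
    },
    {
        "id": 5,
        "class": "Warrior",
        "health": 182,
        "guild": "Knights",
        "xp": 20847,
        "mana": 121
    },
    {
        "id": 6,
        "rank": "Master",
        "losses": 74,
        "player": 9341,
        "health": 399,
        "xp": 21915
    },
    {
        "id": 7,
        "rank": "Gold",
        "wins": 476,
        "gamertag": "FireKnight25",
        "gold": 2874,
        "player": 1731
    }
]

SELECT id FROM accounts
[1, 2, 3, 4, 5, 6, 7]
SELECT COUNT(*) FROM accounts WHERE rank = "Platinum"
1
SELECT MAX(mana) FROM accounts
132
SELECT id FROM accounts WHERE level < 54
[2]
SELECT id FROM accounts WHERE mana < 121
[1]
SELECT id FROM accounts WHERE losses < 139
[3, 6]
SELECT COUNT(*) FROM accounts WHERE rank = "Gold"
1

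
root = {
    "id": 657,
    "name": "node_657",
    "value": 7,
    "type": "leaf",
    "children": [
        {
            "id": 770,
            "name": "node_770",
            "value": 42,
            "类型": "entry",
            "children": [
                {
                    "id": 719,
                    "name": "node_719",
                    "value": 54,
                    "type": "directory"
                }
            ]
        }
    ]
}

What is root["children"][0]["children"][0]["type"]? "directory"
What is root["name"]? "node_657"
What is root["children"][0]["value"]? 42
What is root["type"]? "leaf"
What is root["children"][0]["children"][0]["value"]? 54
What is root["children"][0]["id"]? 770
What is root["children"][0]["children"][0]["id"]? 719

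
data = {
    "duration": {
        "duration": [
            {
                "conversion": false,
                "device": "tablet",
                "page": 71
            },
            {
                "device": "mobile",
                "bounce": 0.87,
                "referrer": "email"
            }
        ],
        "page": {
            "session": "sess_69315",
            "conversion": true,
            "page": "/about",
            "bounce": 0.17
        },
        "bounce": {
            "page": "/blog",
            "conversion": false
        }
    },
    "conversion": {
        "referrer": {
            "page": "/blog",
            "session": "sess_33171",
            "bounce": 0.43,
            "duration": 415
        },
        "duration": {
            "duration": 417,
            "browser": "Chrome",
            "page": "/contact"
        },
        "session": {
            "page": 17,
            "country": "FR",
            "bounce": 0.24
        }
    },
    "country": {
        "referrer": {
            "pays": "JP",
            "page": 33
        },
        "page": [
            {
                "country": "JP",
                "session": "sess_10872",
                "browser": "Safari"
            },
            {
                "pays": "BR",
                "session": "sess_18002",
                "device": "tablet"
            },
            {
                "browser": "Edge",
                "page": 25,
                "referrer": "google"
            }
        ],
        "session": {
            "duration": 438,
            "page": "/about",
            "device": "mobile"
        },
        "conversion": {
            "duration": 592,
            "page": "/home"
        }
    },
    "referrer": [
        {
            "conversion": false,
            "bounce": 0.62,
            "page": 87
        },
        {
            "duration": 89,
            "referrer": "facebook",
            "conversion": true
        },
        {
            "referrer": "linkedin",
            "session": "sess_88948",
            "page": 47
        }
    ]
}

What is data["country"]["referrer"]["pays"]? "JP"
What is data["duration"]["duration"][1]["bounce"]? 0.87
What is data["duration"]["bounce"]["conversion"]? False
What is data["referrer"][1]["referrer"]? "facebook"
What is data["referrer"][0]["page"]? 87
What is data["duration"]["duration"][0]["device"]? "tablet"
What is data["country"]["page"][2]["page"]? 25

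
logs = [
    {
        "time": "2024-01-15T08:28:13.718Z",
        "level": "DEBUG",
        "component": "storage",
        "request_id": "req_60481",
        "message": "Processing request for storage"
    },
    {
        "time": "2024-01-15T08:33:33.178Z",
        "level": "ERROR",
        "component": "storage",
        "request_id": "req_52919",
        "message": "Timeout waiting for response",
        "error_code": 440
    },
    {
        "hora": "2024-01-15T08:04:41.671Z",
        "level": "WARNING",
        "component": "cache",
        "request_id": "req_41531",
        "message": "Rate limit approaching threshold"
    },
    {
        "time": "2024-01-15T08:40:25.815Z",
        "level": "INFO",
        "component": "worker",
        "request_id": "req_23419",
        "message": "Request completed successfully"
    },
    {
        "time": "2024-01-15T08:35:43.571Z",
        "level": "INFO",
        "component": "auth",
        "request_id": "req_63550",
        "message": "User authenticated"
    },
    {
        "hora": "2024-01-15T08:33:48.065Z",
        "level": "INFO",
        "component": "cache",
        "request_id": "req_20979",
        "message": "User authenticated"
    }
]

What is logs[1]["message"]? "Timeout waiting for response"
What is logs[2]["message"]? "Rate limit approaching threshold"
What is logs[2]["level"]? "WARNING"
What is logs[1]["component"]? "storage"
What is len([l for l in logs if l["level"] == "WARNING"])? 1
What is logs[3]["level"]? "INFO"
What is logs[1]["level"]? "ERROR"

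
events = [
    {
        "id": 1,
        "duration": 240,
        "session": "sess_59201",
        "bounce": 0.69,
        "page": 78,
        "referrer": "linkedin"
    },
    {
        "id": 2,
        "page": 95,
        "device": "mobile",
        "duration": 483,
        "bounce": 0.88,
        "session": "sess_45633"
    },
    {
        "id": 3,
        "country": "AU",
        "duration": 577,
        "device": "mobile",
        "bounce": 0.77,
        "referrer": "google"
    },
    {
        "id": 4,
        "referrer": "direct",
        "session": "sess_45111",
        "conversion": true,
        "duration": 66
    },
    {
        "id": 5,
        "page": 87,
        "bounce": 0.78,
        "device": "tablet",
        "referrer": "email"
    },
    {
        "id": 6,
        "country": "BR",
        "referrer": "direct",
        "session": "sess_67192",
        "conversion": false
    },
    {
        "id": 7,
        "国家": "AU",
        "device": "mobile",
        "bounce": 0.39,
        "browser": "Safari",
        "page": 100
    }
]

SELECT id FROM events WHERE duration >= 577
[3]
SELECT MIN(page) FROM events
78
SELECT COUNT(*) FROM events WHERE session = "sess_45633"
1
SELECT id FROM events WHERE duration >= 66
[1, 2, 3, 4]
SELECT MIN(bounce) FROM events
0.39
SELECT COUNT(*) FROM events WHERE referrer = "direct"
2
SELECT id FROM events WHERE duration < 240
[4]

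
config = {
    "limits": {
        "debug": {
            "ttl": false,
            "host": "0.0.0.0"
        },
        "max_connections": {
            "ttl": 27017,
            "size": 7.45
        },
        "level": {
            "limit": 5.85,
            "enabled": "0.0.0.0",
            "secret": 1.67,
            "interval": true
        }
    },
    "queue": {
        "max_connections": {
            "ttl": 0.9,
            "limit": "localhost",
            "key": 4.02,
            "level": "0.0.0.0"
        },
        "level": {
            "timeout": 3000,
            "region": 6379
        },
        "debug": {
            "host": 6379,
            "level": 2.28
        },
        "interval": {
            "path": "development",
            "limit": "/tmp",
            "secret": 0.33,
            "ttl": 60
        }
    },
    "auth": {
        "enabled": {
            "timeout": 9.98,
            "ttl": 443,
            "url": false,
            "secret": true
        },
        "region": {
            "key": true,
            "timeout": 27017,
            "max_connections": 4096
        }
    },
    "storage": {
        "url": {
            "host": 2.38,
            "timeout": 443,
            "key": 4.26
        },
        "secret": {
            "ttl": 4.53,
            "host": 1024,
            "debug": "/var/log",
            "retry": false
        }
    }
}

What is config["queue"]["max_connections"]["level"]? "0.0.0.0"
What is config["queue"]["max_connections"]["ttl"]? 0.9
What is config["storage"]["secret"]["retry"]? False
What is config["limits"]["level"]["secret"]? 1.67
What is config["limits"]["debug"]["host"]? "0.0.0.0"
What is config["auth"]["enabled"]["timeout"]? 9.98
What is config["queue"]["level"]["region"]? 6379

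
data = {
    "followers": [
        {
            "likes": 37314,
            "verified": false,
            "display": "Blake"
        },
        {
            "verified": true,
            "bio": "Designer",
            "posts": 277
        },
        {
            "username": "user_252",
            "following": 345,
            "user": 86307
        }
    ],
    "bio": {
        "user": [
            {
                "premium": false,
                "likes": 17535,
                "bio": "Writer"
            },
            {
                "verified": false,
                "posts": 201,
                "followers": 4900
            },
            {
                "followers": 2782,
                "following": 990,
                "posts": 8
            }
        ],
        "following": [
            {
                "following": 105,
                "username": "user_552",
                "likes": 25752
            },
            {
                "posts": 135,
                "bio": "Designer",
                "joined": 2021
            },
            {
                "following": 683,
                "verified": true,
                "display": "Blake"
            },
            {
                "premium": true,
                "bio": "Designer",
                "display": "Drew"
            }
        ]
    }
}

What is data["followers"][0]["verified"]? False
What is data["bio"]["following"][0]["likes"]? 25752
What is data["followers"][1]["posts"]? 277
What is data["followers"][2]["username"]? "user_252"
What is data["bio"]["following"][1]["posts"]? 135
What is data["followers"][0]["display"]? "Blake"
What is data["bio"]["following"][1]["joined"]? 2021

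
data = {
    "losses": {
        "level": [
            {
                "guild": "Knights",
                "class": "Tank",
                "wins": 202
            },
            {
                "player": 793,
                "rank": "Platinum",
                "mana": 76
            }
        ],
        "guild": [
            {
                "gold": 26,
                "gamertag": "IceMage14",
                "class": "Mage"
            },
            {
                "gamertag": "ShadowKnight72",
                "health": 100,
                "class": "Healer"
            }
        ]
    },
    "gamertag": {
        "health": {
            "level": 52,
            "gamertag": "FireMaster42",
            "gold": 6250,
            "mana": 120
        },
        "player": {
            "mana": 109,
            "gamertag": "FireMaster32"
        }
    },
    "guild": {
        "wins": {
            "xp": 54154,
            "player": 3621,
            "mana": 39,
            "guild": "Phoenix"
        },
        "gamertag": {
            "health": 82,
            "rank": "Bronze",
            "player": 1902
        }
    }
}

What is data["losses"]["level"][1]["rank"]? "Platinum"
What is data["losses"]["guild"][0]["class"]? "Mage"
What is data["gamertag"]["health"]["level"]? 52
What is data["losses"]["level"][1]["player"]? 793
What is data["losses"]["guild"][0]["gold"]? 26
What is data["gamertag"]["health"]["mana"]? 120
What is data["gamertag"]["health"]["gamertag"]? "FireMaster42"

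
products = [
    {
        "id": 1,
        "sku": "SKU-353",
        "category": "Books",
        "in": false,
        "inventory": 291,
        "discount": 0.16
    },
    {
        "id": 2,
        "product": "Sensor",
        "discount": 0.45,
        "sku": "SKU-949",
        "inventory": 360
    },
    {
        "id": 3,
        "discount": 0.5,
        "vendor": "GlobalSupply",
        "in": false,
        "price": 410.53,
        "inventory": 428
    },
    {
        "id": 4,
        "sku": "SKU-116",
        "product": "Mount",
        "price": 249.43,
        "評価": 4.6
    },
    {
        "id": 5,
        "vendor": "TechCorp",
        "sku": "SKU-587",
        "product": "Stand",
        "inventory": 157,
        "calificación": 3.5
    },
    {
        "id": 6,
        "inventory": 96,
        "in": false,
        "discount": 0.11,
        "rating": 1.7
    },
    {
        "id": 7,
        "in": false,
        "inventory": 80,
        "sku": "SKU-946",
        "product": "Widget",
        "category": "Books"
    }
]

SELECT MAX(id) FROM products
7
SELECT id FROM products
[1, 2, 3, 4, 5, 6, 7]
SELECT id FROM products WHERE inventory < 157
[6, 7]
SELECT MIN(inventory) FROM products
80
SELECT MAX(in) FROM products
False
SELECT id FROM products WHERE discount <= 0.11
[6]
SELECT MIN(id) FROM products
1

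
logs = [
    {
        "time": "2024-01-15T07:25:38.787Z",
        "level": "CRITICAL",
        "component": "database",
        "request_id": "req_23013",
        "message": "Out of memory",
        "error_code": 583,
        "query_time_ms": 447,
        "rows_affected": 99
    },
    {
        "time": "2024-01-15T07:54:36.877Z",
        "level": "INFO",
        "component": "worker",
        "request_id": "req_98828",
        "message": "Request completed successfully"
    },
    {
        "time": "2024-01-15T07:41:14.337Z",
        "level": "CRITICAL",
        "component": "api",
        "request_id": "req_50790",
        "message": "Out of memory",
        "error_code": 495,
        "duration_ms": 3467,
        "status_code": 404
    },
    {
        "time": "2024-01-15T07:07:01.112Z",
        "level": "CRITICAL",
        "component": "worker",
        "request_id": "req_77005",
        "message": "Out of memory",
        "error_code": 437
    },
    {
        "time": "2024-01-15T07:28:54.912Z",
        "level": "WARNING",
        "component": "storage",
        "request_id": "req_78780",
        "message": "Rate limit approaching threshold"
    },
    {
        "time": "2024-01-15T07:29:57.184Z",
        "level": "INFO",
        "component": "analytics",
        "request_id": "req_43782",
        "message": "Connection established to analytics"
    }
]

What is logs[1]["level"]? "INFO"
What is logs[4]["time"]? "2024-01-15T07:28:54.912Z"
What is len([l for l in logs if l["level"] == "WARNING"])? 1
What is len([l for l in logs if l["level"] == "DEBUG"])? 0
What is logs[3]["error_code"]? 437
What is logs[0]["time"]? "2024-01-15T07:25:38.787Z"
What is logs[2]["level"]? "CRITICAL"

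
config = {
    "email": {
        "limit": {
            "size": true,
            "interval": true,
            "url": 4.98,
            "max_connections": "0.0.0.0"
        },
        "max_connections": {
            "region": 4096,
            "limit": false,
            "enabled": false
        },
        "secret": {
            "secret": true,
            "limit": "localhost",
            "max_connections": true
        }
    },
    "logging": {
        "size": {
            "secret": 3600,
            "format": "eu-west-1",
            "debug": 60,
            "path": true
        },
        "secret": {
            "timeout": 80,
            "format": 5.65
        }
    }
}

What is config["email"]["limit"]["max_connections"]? "0.0.0.0"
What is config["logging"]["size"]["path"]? True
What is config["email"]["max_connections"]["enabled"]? False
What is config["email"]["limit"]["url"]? 4.98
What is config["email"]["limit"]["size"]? True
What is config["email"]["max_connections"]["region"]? 4096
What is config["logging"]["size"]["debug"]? 60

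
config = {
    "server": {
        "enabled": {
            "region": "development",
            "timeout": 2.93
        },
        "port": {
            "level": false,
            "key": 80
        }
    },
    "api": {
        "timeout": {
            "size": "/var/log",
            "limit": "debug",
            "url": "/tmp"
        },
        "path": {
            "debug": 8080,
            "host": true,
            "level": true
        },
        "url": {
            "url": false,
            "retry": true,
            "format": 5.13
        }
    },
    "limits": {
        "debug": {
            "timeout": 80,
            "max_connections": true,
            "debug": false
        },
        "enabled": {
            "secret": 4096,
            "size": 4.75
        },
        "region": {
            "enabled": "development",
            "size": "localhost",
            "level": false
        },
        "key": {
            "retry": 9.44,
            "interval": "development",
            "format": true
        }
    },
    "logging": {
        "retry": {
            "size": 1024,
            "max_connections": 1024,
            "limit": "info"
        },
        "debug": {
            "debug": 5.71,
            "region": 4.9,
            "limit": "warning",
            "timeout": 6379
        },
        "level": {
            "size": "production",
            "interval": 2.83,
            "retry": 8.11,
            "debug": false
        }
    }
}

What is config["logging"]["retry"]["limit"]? "info"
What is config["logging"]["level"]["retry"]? 8.11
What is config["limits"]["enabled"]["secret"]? 4096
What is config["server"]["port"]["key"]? 80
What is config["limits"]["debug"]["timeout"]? 80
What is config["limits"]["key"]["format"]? True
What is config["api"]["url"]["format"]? 5.13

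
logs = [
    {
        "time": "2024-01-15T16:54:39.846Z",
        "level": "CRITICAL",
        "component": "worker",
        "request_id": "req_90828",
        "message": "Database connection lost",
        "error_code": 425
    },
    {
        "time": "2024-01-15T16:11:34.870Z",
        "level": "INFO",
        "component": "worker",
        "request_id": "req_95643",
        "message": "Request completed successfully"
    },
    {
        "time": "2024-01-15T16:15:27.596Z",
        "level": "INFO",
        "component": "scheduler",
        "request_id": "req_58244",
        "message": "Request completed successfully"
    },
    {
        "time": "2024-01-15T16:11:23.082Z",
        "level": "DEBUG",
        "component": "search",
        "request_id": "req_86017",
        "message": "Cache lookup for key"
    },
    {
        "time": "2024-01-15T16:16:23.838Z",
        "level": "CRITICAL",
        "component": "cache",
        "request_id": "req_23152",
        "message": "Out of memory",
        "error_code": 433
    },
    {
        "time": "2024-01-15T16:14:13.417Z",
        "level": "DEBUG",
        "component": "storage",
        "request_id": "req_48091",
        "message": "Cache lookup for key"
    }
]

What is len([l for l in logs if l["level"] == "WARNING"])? 0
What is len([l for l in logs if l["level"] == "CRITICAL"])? 2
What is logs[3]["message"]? "Cache lookup for key"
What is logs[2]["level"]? "INFO"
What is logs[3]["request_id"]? "req_86017"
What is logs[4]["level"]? "CRITICAL"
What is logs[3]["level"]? "DEBUG"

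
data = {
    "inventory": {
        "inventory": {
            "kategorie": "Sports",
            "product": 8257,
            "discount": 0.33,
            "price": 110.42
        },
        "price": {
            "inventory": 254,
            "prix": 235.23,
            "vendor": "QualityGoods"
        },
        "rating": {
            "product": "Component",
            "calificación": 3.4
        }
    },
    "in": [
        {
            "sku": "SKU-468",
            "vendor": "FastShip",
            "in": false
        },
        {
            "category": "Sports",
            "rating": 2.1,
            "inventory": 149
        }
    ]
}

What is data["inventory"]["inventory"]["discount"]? 0.33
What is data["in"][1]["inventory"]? 149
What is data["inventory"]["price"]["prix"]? 235.23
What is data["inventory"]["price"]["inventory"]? 254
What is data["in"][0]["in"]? False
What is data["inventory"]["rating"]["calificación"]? 3.4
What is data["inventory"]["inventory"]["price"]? 110.42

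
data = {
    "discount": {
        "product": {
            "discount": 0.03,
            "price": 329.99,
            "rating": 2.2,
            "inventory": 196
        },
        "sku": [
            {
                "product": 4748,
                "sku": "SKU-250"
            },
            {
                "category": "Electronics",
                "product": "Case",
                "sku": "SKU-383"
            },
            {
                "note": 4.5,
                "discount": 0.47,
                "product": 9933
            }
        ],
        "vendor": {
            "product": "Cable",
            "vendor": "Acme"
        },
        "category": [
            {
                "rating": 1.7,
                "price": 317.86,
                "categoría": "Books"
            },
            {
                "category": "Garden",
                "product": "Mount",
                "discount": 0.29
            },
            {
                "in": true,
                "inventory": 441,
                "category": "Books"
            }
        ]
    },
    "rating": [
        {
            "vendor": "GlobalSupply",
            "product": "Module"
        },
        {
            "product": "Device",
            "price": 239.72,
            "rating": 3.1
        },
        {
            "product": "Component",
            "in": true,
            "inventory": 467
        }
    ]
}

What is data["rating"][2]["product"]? "Component"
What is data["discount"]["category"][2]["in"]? True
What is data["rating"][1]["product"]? "Device"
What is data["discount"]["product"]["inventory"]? 196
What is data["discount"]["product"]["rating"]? 2.2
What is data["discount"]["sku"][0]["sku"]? "SKU-250"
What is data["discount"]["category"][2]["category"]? "Books"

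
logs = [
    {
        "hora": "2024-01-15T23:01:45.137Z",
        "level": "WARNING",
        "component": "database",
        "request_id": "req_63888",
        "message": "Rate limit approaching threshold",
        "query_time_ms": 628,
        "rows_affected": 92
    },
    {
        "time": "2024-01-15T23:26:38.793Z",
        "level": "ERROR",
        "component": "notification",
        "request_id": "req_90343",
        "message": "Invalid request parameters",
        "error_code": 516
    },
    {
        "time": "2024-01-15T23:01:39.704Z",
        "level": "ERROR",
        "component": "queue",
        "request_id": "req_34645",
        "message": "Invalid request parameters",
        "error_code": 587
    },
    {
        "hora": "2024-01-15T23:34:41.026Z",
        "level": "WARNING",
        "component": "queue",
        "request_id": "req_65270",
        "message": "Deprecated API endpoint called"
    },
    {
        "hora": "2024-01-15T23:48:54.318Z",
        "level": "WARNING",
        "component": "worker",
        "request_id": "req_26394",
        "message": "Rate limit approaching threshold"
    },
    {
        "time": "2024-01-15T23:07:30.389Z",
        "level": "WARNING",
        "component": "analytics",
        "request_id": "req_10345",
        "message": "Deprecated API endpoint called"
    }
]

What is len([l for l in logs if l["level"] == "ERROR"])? 2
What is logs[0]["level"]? "WARNING"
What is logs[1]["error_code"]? 516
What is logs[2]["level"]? "ERROR"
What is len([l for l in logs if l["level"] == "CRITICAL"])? 0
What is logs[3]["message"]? "Deprecated API endpoint called"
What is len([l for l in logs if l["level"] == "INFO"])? 0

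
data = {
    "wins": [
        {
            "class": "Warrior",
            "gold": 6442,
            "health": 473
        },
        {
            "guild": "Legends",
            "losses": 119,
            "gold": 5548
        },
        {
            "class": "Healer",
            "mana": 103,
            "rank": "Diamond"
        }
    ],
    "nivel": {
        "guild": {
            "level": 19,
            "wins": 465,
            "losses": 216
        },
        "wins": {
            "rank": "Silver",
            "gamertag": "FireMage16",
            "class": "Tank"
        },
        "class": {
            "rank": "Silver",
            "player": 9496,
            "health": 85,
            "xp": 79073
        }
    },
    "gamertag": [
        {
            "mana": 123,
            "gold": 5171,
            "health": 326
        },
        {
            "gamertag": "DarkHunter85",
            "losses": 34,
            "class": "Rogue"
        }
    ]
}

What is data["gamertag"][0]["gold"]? 5171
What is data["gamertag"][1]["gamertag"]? "DarkHunter85"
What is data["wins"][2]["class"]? "Healer"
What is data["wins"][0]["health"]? 473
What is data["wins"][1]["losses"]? 119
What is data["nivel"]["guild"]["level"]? 19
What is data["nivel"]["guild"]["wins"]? 465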